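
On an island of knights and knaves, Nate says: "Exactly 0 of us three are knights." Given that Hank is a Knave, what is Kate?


Nate claims exactly 0 knights among Nate, Hank, Kate.
Given: Hank is a Knave.

Case 1: Nate is a Knight (tells truth)
  Then exactly 0 of the three are knights.
  Counting Nate, Hank: 1 knight(s) so far. Need -1 more → impossible.
Case 2: Nate is a Knave (lies)
  Then the count is NOT 0.
  If Kate = Knave, count = 0 = 0 → claim would be true, contradicts lie.
  If Kate = Knight, count = 1 ≠ 0 → lie confirmed ✓

Kate is a Knight.

Knight


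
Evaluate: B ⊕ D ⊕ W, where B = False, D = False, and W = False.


B = False, D = False, W = False
Step 1: B ⊕ D = False XOR False = False
Step 2: False ⊕ W = False XOR False = False
XOR is true when an odd number of operands are true.

False


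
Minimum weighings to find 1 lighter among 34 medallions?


Each weighing has 3 outcomes (left heavy / balance / right heavy), so k weighings distinguish at most 3^k cases; splitting into three near-equal groups achieves this.
Need 3^k ≥ 34: 3^3 = 27 < 34 ≤ 3^4 = 81
k = ⌈log₃(34)⌉ = 4

4


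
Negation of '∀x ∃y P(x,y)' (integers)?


Original: ∀x ∃y P(x,y)
Rule: ¬∀→∃, ¬∃→∀, negate predicate.
Negation: ∃x ∀y ¬P(x,y)

∃x ∀y ¬P(x,y)


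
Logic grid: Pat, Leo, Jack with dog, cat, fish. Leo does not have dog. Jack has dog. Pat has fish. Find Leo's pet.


From clues:
  Jack → dog
  Pat → fish
By elimination, Leo gets the remaining.

cat


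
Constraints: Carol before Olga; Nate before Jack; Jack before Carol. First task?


Constraints: Carol before Olga; Nate before Jack; Jack before Carol
The first task can have nothing scheduled before it, so it must never appear on the right of a 'before'.
Tasks appearing after some 'before': Olga, Jack, Carol.
The only task not in that list is Nate → it is first.

Nate


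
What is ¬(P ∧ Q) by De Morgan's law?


De Morgan's law: ¬(P ∧ Q) ≡ ¬P ∨ ¬Q
¬(P ∧ Q) = ¬P ∨ ¬Q

¬P ∨ ¬Q


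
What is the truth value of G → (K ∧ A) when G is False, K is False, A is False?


G = False, K = False, A = False
Step 1: K ∧ A = False AND False = False
Step 2: G → (False): false only when G=True and consequent=False.
Result: True

True


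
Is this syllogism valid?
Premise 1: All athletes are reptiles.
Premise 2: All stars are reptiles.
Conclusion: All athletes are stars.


Premise 1: All athletes are reptiles.
Premise 2: All stars are reptiles.
Conclusion: All athletes are stars.
Fallacy: undistributed middle. reptiles is predicate in both.
Counterexample: athletes and stars could be disjoint subsets of reptiles.

Invalid


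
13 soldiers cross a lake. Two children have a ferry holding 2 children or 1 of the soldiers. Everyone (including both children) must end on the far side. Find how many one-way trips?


Per crossing of one of the soldiers: children→, one←, one of the soldiers→, one← = 4 trips
13 × 4 = 52, + 1 final children→ = 53
Minimum trips = 53

53


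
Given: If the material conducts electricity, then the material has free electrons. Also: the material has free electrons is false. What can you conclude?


Modus tollens: P → Q, ¬Q ⊢ ¬P
P: the material conducts electricity
Q: the material has free electrons
We have P → Q and Q is false.
By modus tollens, P must be false.

It is not the case that the material conducts electricity


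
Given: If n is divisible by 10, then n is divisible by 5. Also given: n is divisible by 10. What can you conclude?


Modus ponens: P → Q, P ⊢ Q
P: n is divisible by 10
Q: n is divisible by 5
We have P → Q and P is true.
By modus ponens, Q must be true.

n is divisible by 5


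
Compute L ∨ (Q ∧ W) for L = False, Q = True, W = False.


L = False, Q = True, W = False
Step 1: Q ∧ W = True AND False = False
Step 2: L ∨ False = False OR False = False
AND evaluated first (higher precedence); then OR applied.

False


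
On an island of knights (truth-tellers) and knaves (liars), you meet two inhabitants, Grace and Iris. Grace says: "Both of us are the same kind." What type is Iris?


Grace says: "Both of us are the same kind."
Case 1: Grace is a Knight (truth-teller)
  Statement is true → they ARE the same → Iris is also a Knight
Case 2: Grace is a Knave (liar)
  Statement is false → they are NOT the same → Iris is a Knight
In both cases, Iris is a Knight.

Knight


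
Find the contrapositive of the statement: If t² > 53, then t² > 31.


Original: If t² > 53, then t² > 31
Contrapositive: If ¬Q, then ¬P
Negate Q: not (t² > 31)
Negate P: not (t² > 53)

If not (t² > 31), then not (t² > 53).


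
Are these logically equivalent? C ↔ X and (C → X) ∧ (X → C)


Expression 1: C ↔ X
Expression 2: (C → X) ∧ (X → C)
Truth table (C X | Expr1 Expr2):
  T T |   T     T
  T F |   F     F
  F T |   F     F
  F F |   T     T
All 4 rows agree, so the expressions are logically equivalent.

Yes


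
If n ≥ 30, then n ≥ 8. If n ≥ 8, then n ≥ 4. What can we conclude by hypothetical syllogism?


Hypothetical syllogism: P → Q, Q → R ⊢ P → R
Premise 1: n ≥ 30 → n ≥ 8
Premise 2: n ≥ 8 → n ≥ 4
Chain the implications: the middle term (n ≥ 8) links the two.
Conclusion: If n ≥ 30, then n ≥ 4.

If n ≥ 30, then n ≥ 4.


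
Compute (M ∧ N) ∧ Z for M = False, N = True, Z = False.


M = False, N = True, Z = False
Step 1: M ∧ N = False AND True = False
Step 2: False ∧ Z = False AND False = False
AND is true only when ALL operands are true.

False


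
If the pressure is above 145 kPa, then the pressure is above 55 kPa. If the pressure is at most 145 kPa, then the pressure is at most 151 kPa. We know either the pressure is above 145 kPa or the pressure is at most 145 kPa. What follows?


Constructive dilemma: (P → Q) ∧ (R → S), P ∨ R ⊢ Q ∨ S
Premise 1: the pressure is above 145 kPa → the pressure is above 55 kPa
Premise 2: the pressure is at most 145 kPa → the pressure is at most 151 kPa
Premise 3: the pressure is above 145 kPa ∨ the pressure is at most 145 kPa
Case 1: Assuming the pressure is above 145 kPa, then by Premise 1, the pressure is above 55 kPa.
Case 2: Assuming the pressure is at most 145 kPa, then by Premise 2, the pressure is at most 151 kPa.
Since one of the pressure is above 145 kPa or the pressure is at most 145 kPa must hold, we get the pressure is above 55 kPa or the pressure is at most 151 kPa.

The pressure is above 55 kPa or the pressure is at most 151 kPa.


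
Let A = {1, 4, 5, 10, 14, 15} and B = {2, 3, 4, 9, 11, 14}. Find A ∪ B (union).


A = {1, 4, 5, 10, 14, 15}
B = {2, 3, 4, 9, 11, 14}
Operation: union
All elements combined: 1, 2, 3, 4, 5, 9, 10, 11, 14, 15

{1, 2, 3, 4, 5, 9, 10, 11, 14, 15}


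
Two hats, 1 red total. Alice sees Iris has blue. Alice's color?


Total red = 1, Iris = blue
Red accounted for: 0
Remaining for Alice: 1
Alice's hat is red.

red


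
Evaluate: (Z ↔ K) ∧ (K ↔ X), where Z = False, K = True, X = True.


Z = False, K = True, X = True
Step 1: Z ↔ K is true when Z and K have the same value. Result: False
Step 2: K ↔ X is true when K and X have the same value. Result: True
Step 3: False ∧ True = False

False


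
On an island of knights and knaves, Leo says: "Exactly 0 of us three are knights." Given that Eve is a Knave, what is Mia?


Leo claims exactly 0 knights among Leo, Eve, Mia.
Given: Eve is a Knave.

Case 1: Leo is a Knight (tells truth)
  Then exactly 0 of the three are knights.
  Counting Leo, Eve: 1 knight(s) so far. Need -1 more → impossible.
Case 2: Leo is a Knave (lies)
  Then the count is NOT 0.
  If Mia = Knave, count = 0 = 0 → claim would be true, contradicts lie.
  If Mia = Knight, count = 1 ≠ 0 → lie confirmed ✓

Mia is a Knight.

Knight


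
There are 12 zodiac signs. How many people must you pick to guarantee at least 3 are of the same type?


Pigeonhole: to guarantee k in one of n categories, need (k-1)×n + 1.
k = 3, n = 12
Minimum = (3-1) × 12 + 1 = 2 × 12 + 1

25


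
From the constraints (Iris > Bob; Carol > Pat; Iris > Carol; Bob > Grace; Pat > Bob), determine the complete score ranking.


Constraints: Iris > Bob; Carol > Pat; Iris > Carol; Bob > Grace; Pat > Bob
Method: at each step, the next-highest is the one remaining person who never appears on the smaller side of a constraint between remaining people.
  Step 1: remaining {Bob, Grace, Pat, Carol, Iris}; on the smaller side: {Bob, Grace, Pat, Carol} → Iris is next (Iris > Bob; Iris > Carol).
  Step 2: remaining {Bob, Grace, Pat, Carol}; on the smaller side: {Bob, Grace, Pat} → Carol is next (Carol > Pat).
  Step 3: remaining {Bob, Grace, Pat}; on the smaller side: {Bob, Grace} → Pat is next (Pat > Bob).
  Step 4: remaining {Bob, Grace}; on the smaller side: {Grace} → Bob is next (Bob > Grace).
  Step 5: only Grace remains → lowest.
Final ranking (highest to lowest):

Iris > Carol > Pat > Bob > Grace


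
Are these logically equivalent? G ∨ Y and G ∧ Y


Expression 1: G ∨ Y
Expression 2: G ∧ Y
Truth table (G Y | Expr1 Expr2):
  T T |   T     T
  T F |   T     F   ← differ
  F T |   T     F   ← differ
  F F |   F     F
Counterexample: G=T, Y=F gives Expr1 = T but Expr2 = F, so the expressions are NOT logically equivalent.

No


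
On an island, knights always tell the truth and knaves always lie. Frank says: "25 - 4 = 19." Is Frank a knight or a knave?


Statement: "25 - 4 = 19."
Actual: 25 - 4 = 21
Claimed: 19
Statement is FALSE → Frank lies → Knave

Knave


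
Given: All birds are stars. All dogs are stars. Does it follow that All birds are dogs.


Premise 1: All birds are stars.
Premise 2: All dogs are stars.
Conclusion: All birds are dogs.
Fallacy: undistributed middle. stars is predicate in both.
Counterexample: birds and dogs could be disjoint subsets of stars.

Invalid


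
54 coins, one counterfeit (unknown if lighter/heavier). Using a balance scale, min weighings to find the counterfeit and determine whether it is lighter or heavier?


Let n = 54. 108 possibilities (n coins × lighter/heavier); each weighing has 3 outcomes.
Bound for k weighings: say the first weighing puts j coins on each pan. If it tips, the 2j weighed coins remain suspects (each with a known direction) and k-1 weighings give 3^(k-1) outcomes; 3^(k-1) is odd, so 2j ≤ 3^(k-1) - 1. If it balances, the n - 2j unweighed coins remain with direction unknown: 2(n - 2j) ≤ 3^(k-1) - 1 by the same parity argument. Adding, n ≤ (3^(k-1) - 1) + (3^(k-1) - 1)/2 = (3^k - 3)/2, and the classical three-group strategy achieves this (3 coins in 2 weighings, 12 in 3, 39 in 4, 120 in 5).
So we need the smallest k with (3^k - 3)/2 ≥ 54.
k = 4: (3^4 - 3)/2 = 39 < 54 ✗
k = 5: (3^5 - 3)/2 = 120 ≥ 54 ✓

5


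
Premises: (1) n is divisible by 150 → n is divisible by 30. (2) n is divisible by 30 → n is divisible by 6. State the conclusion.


Hypothetical syllogism: P → Q, Q → R ⊢ P → R
Premise 1: n is divisible by 150 → n is divisible by 30
Premise 2: n is divisible by 30 → n is divisible by 6
Chain the implications: the middle term (n is divisible by 30) links the two.
Conclusion: If n is divisible by 150, then n is divisible by 6.

If n is divisible by 150, then n is divisible by 6.


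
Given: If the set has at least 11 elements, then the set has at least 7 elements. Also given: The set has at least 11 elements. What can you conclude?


Modus ponens: P → Q, P ⊢ Q
P: the set has at least 11 elements
Q: the set has at least 7 elements
We have P → Q and P is true.
By modus ponens, Q must be true.

The set has at least 7 elements


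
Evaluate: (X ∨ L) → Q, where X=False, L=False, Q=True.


X = False, L = False, Q = True
Expression: (X ∨ L) → Q
Step 1: X ∨ L = False OR False = False
Step 2: (False) → Q = False → True (false only if antecedent True and consequent False) = True

True


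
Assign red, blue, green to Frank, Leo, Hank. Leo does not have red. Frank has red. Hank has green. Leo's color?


From clues:
  Hank → green
  Frank → red
By elimination, Leo gets the remaining.

blue


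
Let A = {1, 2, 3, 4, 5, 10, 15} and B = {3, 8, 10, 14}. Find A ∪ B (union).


A = {1, 2, 3, 4, 5, 10, 15}
B = {3, 8, 10, 14}
Operation: union
All elements combined: 1, 2, 3, 4, 5, 8, 10, 14, 15

{1, 2, 3, 4, 5, 8, 10, 14, 15}


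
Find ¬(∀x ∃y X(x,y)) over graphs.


Original: ∀x ∃y X(x,y)
Rule: ¬∀→∃, ¬∃→∀, negate predicate.
Negation: ∃x ∀y ¬X(x,y)

∃x ∀y ¬X(x,y)


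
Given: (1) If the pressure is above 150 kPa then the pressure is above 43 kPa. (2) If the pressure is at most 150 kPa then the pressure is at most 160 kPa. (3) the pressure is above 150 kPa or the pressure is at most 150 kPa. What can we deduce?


Constructive dilemma: (P → Q) ∧ (R → S), P ∨ R ⊢ Q ∨ S
Premise 1: the pressure is above 150 kPa → the pressure is above 43 kPa
Premise 2: the pressure is at most 150 kPa → the pressure is at most 160 kPa
Premise 3: the pressure is above 150 kPa ∨ the pressure is at most 150 kPa
Case 1: Assuming the pressure is above 150 kPa, then by Premise 1, the pressure is above 43 kPa.
Case 2: Assuming the pressure is at most 150 kPa, then by Premise 2, the pressure is at most 160 kPa.
Since one of the pressure is above 150 kPa or the pressure is at most 150 kPa must hold, we get the pressure is above 43 kPa or the pressure is at most 160 kPa.

The pressure is above 43 kPa or the pressure is at most 160 kPa.


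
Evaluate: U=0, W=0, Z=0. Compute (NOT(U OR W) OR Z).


U OR W = 0
NOT(0) = 1
1 OR 0 = 1

1


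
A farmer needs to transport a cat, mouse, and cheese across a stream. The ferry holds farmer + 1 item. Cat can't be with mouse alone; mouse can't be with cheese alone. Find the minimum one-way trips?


1. farmer+mouse → 2. farmer ← 3. farmer+cat → 4. farmer+mouse ← 5. farmer+cheese → 6. farmer ← 7. farmer+mouse →
Minimum trips = 7

7


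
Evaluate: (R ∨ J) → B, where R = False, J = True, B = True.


R = False, J = True, B = True
Step 1: R ∨ J = False OR True = True
Step 2: (True) → B: false only when antecedent=True and B=False.
Result: True

True


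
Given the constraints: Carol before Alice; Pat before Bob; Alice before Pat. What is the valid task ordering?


Constraints: Carol before Alice; Pat before Bob; Alice before Pat
Method: repeatedly schedule the remaining task that has no remaining task required before it.
  Step 1: remaining {Bob, Pat, Carol, Alice}; every task except Carol still has a predecessor pending → schedule Carol.
  Step 2: remaining {Bob, Pat, Alice}; every task except Alice still has a predecessor pending → schedule Alice.
  Step 3: remaining {Bob, Pat}; every task except Pat still has a predecessor pending → schedule Pat.
  Step 4: only Bob remains → schedule Bob.
Resulting order:

Carol → Alice → Pat → Bob


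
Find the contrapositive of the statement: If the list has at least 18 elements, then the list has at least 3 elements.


Original: If the list has at least 18 elements, then the list has at least 3 elements
Contrapositive: If ¬Q, then ¬P
Negate Q: not (the list has at least 3 elements)
Negate P: not (the list has at least 18 elements)

If not (the list has at least 3 elements), then not (the list has at least 18 elements).


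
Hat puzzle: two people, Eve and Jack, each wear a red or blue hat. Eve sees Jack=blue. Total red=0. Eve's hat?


Total red = 0, Jack = blue
Red accounted for: 0
Remaining for Eve: 0
Eve's hat is blue.

blue


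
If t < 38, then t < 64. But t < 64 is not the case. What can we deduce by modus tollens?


Modus tollens: P → Q, ¬Q ⊢ ¬P
P: t < 38
Q: t < 64
We have P → Q and Q is false.
By modus tollens, P must be false.

It is not the case that t < 38


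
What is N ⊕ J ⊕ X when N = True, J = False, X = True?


N = True, J = False, X = True
Step 1: N ⊕ J = True XOR False = True
Step 2: True ⊕ X = True XOR True = False
XOR is true when an odd number of operands are true.

False


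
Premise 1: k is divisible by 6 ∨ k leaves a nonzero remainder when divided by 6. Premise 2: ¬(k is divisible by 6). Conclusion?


Disjunctive syllogism: P ∨ Q, ¬P ⊢ Q
Disjunction: k is divisible by 6 ∨ k leaves a nonzero remainder when divided by 6
We know it is not the case that k is divisible by 6.
By disjunctive syllogism, the other disjunct must be true.

k leaves a nonzero remainder when divided by 6


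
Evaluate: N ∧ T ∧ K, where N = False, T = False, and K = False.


N = False, T = False, K = False
Step 1: N ∧ T = False AND False = False
Step 2: (False) ∧ K = (False) AND False = False
AND is true only when ALL operands are true.

False


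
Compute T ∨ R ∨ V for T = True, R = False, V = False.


T = True, R = False, V = False
Step 1: T ∨ R = True OR False = True
Step 2: True ∨ V = True OR False = True
OR is true when at least one operand is true.

True


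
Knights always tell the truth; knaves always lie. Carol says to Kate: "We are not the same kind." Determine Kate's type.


Carol says: "We are not the same kind."
Case 1: Carol is a Knight (truth-teller)
  Statement is true → they ARE different → Kate is a Knave
Case 2: Carol is a Knave (liar)
  Statement is false → they are NOT different → Kate is a Knave
In both cases, Kate is a Knave.

Knave


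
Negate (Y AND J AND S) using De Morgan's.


De Morgan's law: ¬(P ∧ Q ∧ R) ≡ ¬P ∨ ¬Q ∨ ¬R
¬(Y ∧ J ∧ S) = ¬Y ∨ ¬J ∨ ¬S

¬Y ∨ ¬J ∨ ¬S


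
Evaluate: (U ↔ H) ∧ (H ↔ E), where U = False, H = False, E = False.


U = False, H = False, E = False
Step 1: U ↔ H is true when U and H have the same value. Result: True
Step 2: H ↔ E is true when H and E have the same value. Result: True
Step 3: True ∧ True = True

True


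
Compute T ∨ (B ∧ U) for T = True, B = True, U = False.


T = True, B = True, U = False
Step 1: B ∧ U = True AND False = False
Step 2: T ∨ False = True OR False = True
AND evaluated first (higher precedence); then OR applied.

True


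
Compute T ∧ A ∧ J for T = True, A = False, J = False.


T = True, A = False, J = False
Step 1: T ∧ A = True AND False = False
Step 2: (False) ∧ J = (False) AND False = False
AND is true only when ALL operands are true.

False


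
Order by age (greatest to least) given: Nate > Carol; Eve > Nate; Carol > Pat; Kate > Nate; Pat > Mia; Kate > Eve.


Constraints: Nate > Carol; Eve > Nate; Carol > Pat; Kate > Nate; Pat > Mia; Kate > Eve
Method: at each step, the next-highest is the one remaining person who never appears on the smaller side of a constraint between remaining people.
  Step 1: remaining {Nate, Pat, Eve, Carol, Kate, Mia}; on the smaller side: {Nate, Pat, Eve, Carol, Mia} → Kate is next (Kate > Nate; Kate > Eve).
  Step 2: remaining {Nate, Pat, Eve, Carol, Mia}; on the smaller side: {Nate, Pat, Carol, Mia} → Eve is next (Eve > Nate).
  Step 3: remaining {Nate, Pat, Carol, Mia}; on the smaller side: {Pat, Carol, Mia} → Nate is next (Nate > Carol).
  Step 4: remaining {Pat, Carol, Mia}; on the smaller side: {Pat, Mia} → Carol is next (Carol > Pat).
  Step 5: remaining {Pat, Mia}; on the smaller side: {Mia} → Pat is next (Pat > Mia).
  Step 6: only Mia remains → lowest.
Final ranking (highest to lowest):

Kate > Eve > Nate > Carol > Pat > Mia


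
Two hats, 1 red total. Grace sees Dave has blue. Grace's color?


Total red = 1, Dave = blue
Red accounted for: 0
Remaining for Grace: 1
Grace's hat is red.

red


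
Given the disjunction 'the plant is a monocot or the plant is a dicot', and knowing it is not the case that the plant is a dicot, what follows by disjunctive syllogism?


Disjunctive syllogism: P ∨ Q, ¬P ⊢ Q
Disjunction: the plant is a monocot ∨ the plant is a dicot
We know it is not the case that the plant is a dicot.
By disjunctive syllogism, the other disjunct must be true.

The plant is a monocot


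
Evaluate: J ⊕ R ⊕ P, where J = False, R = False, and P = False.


J = False, R = False, P = False
Step 1: J ⊕ R = False XOR False = False
Step 2: False ⊕ P = False XOR False = False
XOR is true when an odd number of operands are true.

False


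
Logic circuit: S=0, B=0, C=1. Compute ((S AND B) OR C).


S AND B = 0&0 = 0
0 OR 1 = 1

1


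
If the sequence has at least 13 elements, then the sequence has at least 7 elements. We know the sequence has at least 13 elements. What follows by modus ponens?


Modus ponens: P → Q, P ⊢ Q
P: the sequence has at least 13 elements
Q: the sequence has at least 7 elements
We have P → Q and P is true.
By modus ponens, Q must be true.

The sequence has at least 7 elements


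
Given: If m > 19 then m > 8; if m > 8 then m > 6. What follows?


Hypothetical syllogism: P → Q, Q → R ⊢ P → R
Premise 1: m > 19 → m > 8
Premise 2: m > 8 → m > 6
Chain the implications: the middle term (m > 8) links the two.
Conclusion: If m > 19, then m > 6.

If m > 19, then m > 6.


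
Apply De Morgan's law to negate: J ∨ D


De Morgan's law: ¬(P ∨ Q) ≡ ¬P ∧ ¬Q
¬(J ∨ D) = ¬J ∧ ¬D

¬J ∧ ¬D


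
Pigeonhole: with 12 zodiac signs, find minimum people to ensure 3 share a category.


Pigeonhole: to guarantee k in one of n categories, need (k-1)×n + 1.
k = 3, n = 12
Minimum = (3-1) × 12 + 1 = 2 × 12 + 1

25


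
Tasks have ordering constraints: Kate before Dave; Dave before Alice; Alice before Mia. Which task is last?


Constraints: Kate before Dave; Dave before Alice; Alice before Mia
The last task can have nothing scheduled after it, so it must never appear on the left of a 'before'.
Tasks appearing before some other task: Kate, Dave, Alice.
The only task not in that list is Mia → it is last.

Mia


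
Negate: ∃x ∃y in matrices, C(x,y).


Original: ∃x ∃y C(x,y)
Rule: ¬∀→∃, ¬∃→∀, negate predicate.
Negation: ∀x ∀y ¬C(x,y)

∀x ∀y ¬C(x,y)


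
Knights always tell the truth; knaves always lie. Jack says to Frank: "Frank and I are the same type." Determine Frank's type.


Jack says: "Frank and I are the same type."
Case 1: Jack is a Knight (truth-teller)
  Statement is true → they ARE the same → Frank is also a Knight
Case 2: Jack is a Knave (liar)
  Statement is false → they are NOT the same → Frank is a Knight
In both cases, Frank is a Knight.

Knight


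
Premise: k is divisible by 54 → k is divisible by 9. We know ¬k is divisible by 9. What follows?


Modus tollens: P → Q, ¬Q ⊢ ¬P
P: k is divisible by 54
Q: k is divisible by 9
We have P → Q and Q is false.
By modus tollens, P must be false.

It is not the case that k is divisible by 54


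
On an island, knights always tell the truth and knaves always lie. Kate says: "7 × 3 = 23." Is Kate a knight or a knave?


Statement: "7 × 3 = 23."
Actual: 7 × 3 = 21
Claimed: 23
Statement is FALSE → Kate lies → Knave

Knave


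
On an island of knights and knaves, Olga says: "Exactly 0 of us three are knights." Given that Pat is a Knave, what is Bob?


Olga claims exactly 0 knights among Olga, Pat, Bob.
Given: Pat is a Knave.

Case 1: Olga is a Knight (tells truth)
  Then exactly 0 of the three are knights.
  Counting Olga, Pat: 1 knight(s) so far. Need -1 more → impossible.
Case 2: Olga is a Knave (lies)
  Then the count is NOT 0.
  If Bob = Knave, count = 0 = 0 → claim would be true, contradicts lie.
  If Bob = Knight, count = 1 ≠ 0 → lie confirmed ✓

Bob is a Knight.

Knight


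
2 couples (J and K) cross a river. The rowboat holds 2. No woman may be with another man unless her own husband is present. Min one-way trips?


Label couples J and K.
1. WJ+WK → (far: WJ,WK; near: HJ,HK)
2. WJ ←   (far: WK; near: HJ,HK,WJ)
3. HJ+HK → (far: HJ,HK,WK; near: WJ)
4. HJ ←   (far: HK,WK; near: HJ,WJ)  — HJ returns, since WJ is alone on near bank
5. HJ+WJ → (far: all four; near: empty)
Every state respects the constraint.
Minimum trips = 5

5


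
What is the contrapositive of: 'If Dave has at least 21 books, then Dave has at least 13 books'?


Original: If Dave has at least 21 books, then Dave has at least 13 books
Contrapositive: If ¬Q, then ¬P
Negate Q: not (Dave has at least 13 books)
Negate P: not (Dave has at least 21 books)

If not (Dave has at least 13 books), then not (Dave has at least 21 books).


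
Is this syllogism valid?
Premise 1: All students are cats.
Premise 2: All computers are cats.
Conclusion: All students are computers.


Premise 1: All students are cats.
Premise 2: All computers are cats.
Conclusion: All students are computers.
Fallacy: undistributed middle. cats is predicate in both.
Counterexample: students and computers could be disjoint subsets of cats.

Invalid


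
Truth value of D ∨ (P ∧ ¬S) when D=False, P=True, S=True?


D = False, P = True, S = True
Expression: D ∨ (P ∧ ¬S)
Step 1: ¬S = NOT True = False
Step 2: P ∧ ¬S = True AND False = False
Step 3: D ∨ (False) = False OR False = False

False


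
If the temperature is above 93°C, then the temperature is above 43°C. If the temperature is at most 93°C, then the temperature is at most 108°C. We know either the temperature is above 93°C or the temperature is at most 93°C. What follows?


Constructive dilemma: (P → Q) ∧ (R → S), P ∨ R ⊢ Q ∨ S
Premise 1: the temperature is above 93°C → the temperature is above 43°C
Premise 2: the temperature is at most 93°C → the temperature is at most 108°C
Premise 3: the temperature is above 93°C ∨ the temperature is at most 93°C
Case 1: Assuming the temperature is above 93°C, then by Premise 1, the temperature is above 43°C.
Case 2: Assuming the temperature is at most 93°C, then by Premise 2, the temperature is at most 108°C.
Since one of the temperature is above 93°C or the temperature is at most 93°C must hold, we get the temperature is above 43°C or the temperature is at most 108°C.

The temperature is above 43°C or the temperature is at most 108°C.


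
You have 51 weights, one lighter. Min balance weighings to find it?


Each weighing has 3 outcomes (left heavy / balance / right heavy), so k weighings distinguish at most 3^k cases; splitting into three near-equal groups achieves this.
Need 3^k ≥ 51: 3^3 = 27 < 51 ≤ 3^4 = 81
k = ⌈log₃(51)⌉ = 4

4


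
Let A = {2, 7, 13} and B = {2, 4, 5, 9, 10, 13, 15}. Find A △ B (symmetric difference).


A = {2, 7, 13}
B = {2, 4, 5, 9, 10, 13, 15}
Operation: symmetric difference
In A only: [7], in B only: [4, 5, 9, 10, 15]

{4, 5, 7, 9, 10, 15}


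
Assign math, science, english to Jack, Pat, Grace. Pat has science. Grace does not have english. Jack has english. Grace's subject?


From clues:
  Pat → science
  Jack → english
By elimination, Grace gets the remaining.

math


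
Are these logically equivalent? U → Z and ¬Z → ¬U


Expression 1: U → Z
Expression 2: ¬Z → ¬U
Truth table (U Z | Expr1 Expr2):
  T T |   T     T
  T F |   F     F
  F T |   T     T
  F F |   T     T
All 4 rows agree, so the expressions are logically equivalent.

Yes


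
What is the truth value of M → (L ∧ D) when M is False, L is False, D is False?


M = False, L = False, D = False
Step 1: L ∧ D = False AND False = False
Step 2: M → (False): false only when M=True and consequent=False.
Result: True

True


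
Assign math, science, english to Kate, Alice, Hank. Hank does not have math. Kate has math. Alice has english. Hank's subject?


From clues:
  Alice → english
  Kate → math
By elimination, Hank gets the remaining.

science


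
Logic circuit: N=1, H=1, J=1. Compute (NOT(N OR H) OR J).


N OR H = 1
NOT(1) = 0
0 OR 1 = 1

1


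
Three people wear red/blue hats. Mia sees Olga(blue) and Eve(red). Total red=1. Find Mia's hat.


Total red = 1, seen red = 1
Own red = 1 - 1 = 0
Mia's hat is blue.

blue


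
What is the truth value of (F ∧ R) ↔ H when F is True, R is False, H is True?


F = True, R = False, H = True
Step 1: F ∧ R = True AND False = False
Step 2: (False) ↔ H: true when both sides have same truth value.
Result: False ↔ True = False

False


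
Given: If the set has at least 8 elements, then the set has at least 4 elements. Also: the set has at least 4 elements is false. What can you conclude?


Modus tollens: P → Q, ¬Q ⊢ ¬P
P: the set has at least 8 elements
Q: the set has at least 4 elements
We have P → Q and Q is false.
By modus tollens, P must be false.

It is not the case that the set has at least 8 elements


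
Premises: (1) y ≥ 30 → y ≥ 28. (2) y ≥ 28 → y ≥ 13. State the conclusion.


Hypothetical syllogism: P → Q, Q → R ⊢ P → R
Premise 1: y ≥ 30 → y ≥ 28
Premise 2: y ≥ 28 → y ≥ 13
Chain the implications: the middle term (y ≥ 28) links the two.
Conclusion: If y ≥ 30, then y ≥ 13.

If y ≥ 30, then y ≥ 13.


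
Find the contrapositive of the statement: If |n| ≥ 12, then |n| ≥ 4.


Original: If |n| ≥ 12, then |n| ≥ 4
Contrapositive: If ¬Q, then ¬P
Negate Q: not (|n| ≥ 4)
Negate P: not (|n| ≥ 12)

If not (|n| ≥ 4), then not (|n| ≥ 12).


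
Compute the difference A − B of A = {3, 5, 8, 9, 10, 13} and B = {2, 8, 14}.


A = {3, 5, 8, 9, 10, 13}
B = {2, 8, 14}
Operation: difference A − B
In A but not B: 3, 5, 9, 10, 13

{3, 5, 9, 10, 13}


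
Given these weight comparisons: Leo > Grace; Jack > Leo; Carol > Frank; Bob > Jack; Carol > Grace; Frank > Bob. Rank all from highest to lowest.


Constraints: Leo > Grace; Jack > Leo; Carol > Frank; Bob > Jack; Carol > Grace; Frank > Bob
Method: at each step, the next-highest is the one remaining person who never appears on the smaller side of a constraint between remaining people.
  Step 1: remaining {Leo, Jack, Frank, Grace, Bob, Carol}; on the smaller side: {Leo, Jack, Frank, Grace, Bob} → Carol is next (Carol > Frank; Carol > Grace).
  Step 2: remaining {Leo, Jack, Frank, Grace, Bob}; on the smaller side: {Leo, Jack, Grace, Bob} → Frank is next (Frank > Bob).
  Step 3: remaining {Leo, Jack, Grace, Bob}; on the smaller side: {Leo, Jack, Grace} → Bob is next (Bob > Jack).
  Step 4: remaining {Leo, Jack, Grace}; on the smaller side: {Leo, Grace} → Jack is next (Jack > Leo).
  Step 5: remaining {Leo, Grace}; on the smaller side: {Grace} → Leo is next (Leo > Grace).
  Step 6: only Grace remains → lowest.
Final ranking (highest to lowest):

Carol > Frank > Bob > Jack > Leo > Grace


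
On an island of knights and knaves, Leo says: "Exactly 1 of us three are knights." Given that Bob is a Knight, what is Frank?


Leo claims exactly 1 knights among Leo, Bob, Frank.
Given: Bob is a Knight.

Case 1: Leo is a Knight (tells truth)
  Then exactly 1 of the three are knights.
  Counting Leo, Bob: 2 knight(s) so far. Need -1 more → impossible.
Case 2: Leo is a Knave (lies)
  Then the count is NOT 1.
  If Frank = Knave, count = 1 = 1 → claim would be true, contradicts lie.
  If Frank = Knight, count = 2 ≠ 1 → lie confirmed ✓

Frank is a Knight.

Knight


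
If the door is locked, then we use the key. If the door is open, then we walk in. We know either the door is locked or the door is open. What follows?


Constructive dilemma: (P → Q) ∧ (R → S), P ∨ R ⊢ Q ∨ S
Premise 1: the door is locked → we use the key
Premise 2: the door is open → we walk in
Premise 3: the door is locked ∨ the door is open
Case 1: Assuming the door is locked, then by Premise 1, we use the key.
Case 2: Assuming the door is open, then by Premise 2, we walk in.
Since one of the door is locked or the door is open must hold, we get we use the key or we walk in.

We use the key or we walk in.


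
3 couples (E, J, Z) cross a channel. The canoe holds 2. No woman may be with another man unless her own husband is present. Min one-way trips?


Label couples E, J, Z (H = husband, W = wife).
Counting alone: 6 people, the canoe carries 2 and someone must bring it back, so each round trip nets at most +1 on the far side until the last crossing → at least 9 trips. The jealousy constraint makes 9 impossible; the shortest valid schedule has 11:
1. WE+WJ →  (far: WE,WJ; near: HE,HJ,HZ,WZ)
2. WE ←       (far: WJ; near: HE,HJ,HZ,WE,WZ)
3. WE+WZ →  (far: WE,WJ,WZ; near: HE,HJ,HZ)
4. WE ←       (far: WJ,WZ; near: HE,HJ,HZ,WE)
5. HJ+HZ →  (far: HJ,WJ,HZ,WZ; near: HE,WE)
6. HJ+WJ ←  (far: HZ,WZ; near: HE,WE,HJ,WJ)
7. HE+HJ →  (far: HE,HJ,HZ,WZ; near: WE,WJ)
8. WZ ←       (far: HE,HJ,HZ; near: WE,WJ,WZ)
9. WE+WJ →  (far: HE,WE,HJ,WJ,HZ; near: WZ)
10. HZ ←      (far: HE,WE,HJ,WJ; near: HZ,WZ)
11. HZ+WZ → (far: all six; near: empty)
In every state each wife is either with her husband or with no other man.
Minimum trips = 11

11


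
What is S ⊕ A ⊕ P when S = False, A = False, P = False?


S = False, A = False, P = False
Step 1: S ⊕ A = False XOR False = False
Step 2: False ⊕ P = False XOR False = False
XOR is true when an odd number of operands are true.

False


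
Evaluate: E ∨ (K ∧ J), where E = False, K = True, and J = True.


E = False, K = True, J = True
Step 1: K ∧ J = True AND True = True
Step 2: E ∨ True = False OR True = True
AND evaluated first (higher precedence); then OR applied.

True


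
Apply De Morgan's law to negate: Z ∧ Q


De Morgan's law: ¬(P ∧ Q) ≡ ¬P ∨ ¬Q
¬(Z ∧ Q) = ¬Z ∨ ¬Q

¬Z ∨ ¬Q


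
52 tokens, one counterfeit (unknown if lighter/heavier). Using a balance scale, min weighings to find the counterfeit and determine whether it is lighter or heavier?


Let n = 52. 104 possibilities (n tokens × lighter/heavier); each weighing has 3 outcomes.
Bound for k weighings: say the first weighing puts j tokens on each pan. If it tips, the 2j weighed tokens remain suspects (each with a known direction) and k-1 weighings give 3^(k-1) outcomes; 3^(k-1) is odd, so 2j ≤ 3^(k-1) - 1. If it balances, the n - 2j unweighed tokens remain with direction unknown: 2(n - 2j) ≤ 3^(k-1) - 1 by the same parity argument. Adding, n ≤ (3^(k-1) - 1) + (3^(k-1) - 1)/2 = (3^k - 3)/2, and the classical three-group strategy achieves this (3 tokens in 2 weighings, 12 in 3, 39 in 4, 120 in 5).
So we need the smallest k with (3^k - 3)/2 ≥ 52.
k = 4: (3^4 - 3)/2 = 39 < 52 ✗
k = 5: (3^5 - 3)/2 = 120 ≥ 52 ✓

5


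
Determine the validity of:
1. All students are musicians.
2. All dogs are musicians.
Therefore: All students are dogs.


Premise 1: All students are musicians.
Premise 2: All dogs are musicians.
Conclusion: All students are dogs.
Fallacy: undistributed middle. musicians is predicate in both.
Counterexample: students and dogs could be disjoint subsets of musicians.

Invalid


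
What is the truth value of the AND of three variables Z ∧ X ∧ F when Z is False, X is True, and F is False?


Z = False, X = True, F = False
Step 1: Z ∧ X = False AND True = False
Step 2: (False) ∧ F = (False) AND False = False
AND is true only when ALL operands are true.

False


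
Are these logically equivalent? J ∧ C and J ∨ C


Expression 1: J ∧ C
Expression 2: J ∨ C
Truth table (J C | Expr1 Expr2):
  T T |   T     T
  T F |   F     T   ← differ
  F T |   F     T   ← differ
  F F |   F     F
Counterexample: J=T, C=F gives Expr1 = F but Expr2 = T, so the expressions are NOT logically equivalent.

No


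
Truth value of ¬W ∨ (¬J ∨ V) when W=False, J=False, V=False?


W = False, J = False, V = False
Expression: ¬W ∨ (¬J ∨ V)
Step 1: ¬J = NOT False = True
Step 2: ¬J ∨ V = True OR False = True
Step 3: ¬W = NOT False = True
Step 4: (True) ∨ (True) = True OR True = True

True


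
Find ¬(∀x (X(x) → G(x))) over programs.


Original: ∀x (X(x) → G(x))
Rule: ¬∀→∃, ¬∃→∀, negate predicate.
Negation: ∃x (X(x) ∧ ¬G(x))

∃x (X(x) ∧ ¬G(x))


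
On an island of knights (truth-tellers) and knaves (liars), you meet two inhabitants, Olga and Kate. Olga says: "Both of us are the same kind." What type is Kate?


Olga says: "Both of us are the same kind."
Case 1: Olga is a Knight (truth-teller)
  Statement is true → they ARE the same → Kate is also a Knight
Case 2: Olga is a Knave (liar)
  Statement is false → they are NOT the same → Kate is a Knight
In both cases, Kate is a Knight.

Knight


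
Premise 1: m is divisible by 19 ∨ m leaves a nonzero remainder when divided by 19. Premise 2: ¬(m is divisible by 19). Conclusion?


Disjunctive syllogism: P ∨ Q, ¬P ⊢ Q
Disjunction: m is divisible by 19 ∨ m leaves a nonzero remainder when divided by 19
We know it is not the case that m is divisible by 19.
By disjunctive syllogism, the other disjunct must be true.

m leaves a nonzero remainder when divided by 19


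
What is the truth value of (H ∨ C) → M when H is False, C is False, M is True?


H = False, C = False, M = True
Step 1: H ∨ C = False OR False = False
Step 2: (False) → M: false only when antecedent=True and M=False.
Result: True

True


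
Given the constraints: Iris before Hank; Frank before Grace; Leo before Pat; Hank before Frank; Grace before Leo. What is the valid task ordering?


Constraints: Iris before Hank; Frank before Grace; Leo before Pat; Hank before Frank; Grace before Leo
Method: repeatedly schedule the remaining task that has no remaining task required before it.
  Step 1: remaining {Pat, Grace, Frank, Iris, Leo, Hank}; every task except Iris still has a predecessor pending → schedule Iris.
  Step 2: remaining {Pat, Grace, Frank, Leo, Hank}; every task except Hank still has a predecessor pending → schedule Hank.
  Step 3: remaining {Pat, Grace, Frank, Leo}; every task except Frank still has a predecessor pending → schedule Frank.
  Step 4: remaining {Pat, Grace, Leo}; every task except Grace still has a predecessor pending → schedule Grace.
  Step 5: remaining {Pat, Leo}; every task except Leo still has a predecessor pending → schedule Leo.
  Step 6: only Pat remains → schedule Pat.
Resulting order:

Iris → Hank → Frank → Grace → Leo → Pat


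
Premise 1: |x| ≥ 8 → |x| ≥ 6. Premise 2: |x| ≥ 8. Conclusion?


Modus ponens: P → Q, P ⊢ Q
P: |x| ≥ 8
Q: |x| ≥ 6
We have P → Q and P is true.
By modus ponens, Q must be true.

|x| ≥ 6


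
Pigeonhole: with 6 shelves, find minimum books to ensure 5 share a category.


Pigeonhole: to guarantee k in one of n categories, need (k-1)×n + 1.
k = 5, n = 6
Minimum = (5-1) × 6 + 1 = 4 × 6 + 1

25


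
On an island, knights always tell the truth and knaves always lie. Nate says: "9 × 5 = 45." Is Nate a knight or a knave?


Statement: "9 × 5 = 45."
Actual: 9 × 5 = 45
Claimed: 45
Statement is TRUE → Nate tells the truth → Knight

Knight


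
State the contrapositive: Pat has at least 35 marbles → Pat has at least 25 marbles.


Original: If Pat has at least 35 marbles, then Pat has at least 25 marbles
Contrapositive: If ¬Q, then ¬P
Negate Q: not (Pat has at least 25 marbles)
Negate P: not (Pat has at least 35 marbles)

If not (Pat has at least 25 marbles), then not (Pat has at least 35 marbles).


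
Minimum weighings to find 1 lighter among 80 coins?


Each weighing has 3 outcomes (left heavy / balance / right heavy), so k weighings distinguish at most 3^k cases; splitting into three near-equal groups achieves this.
Need 3^k ≥ 80: 3^3 = 27 < 80 ≤ 3^4 = 81
k = ⌈log₃(80)⌉ = 4

4


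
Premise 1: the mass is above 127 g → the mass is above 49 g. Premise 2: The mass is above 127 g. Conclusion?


Modus ponens: P → Q, P ⊢ Q
P: the mass is above 127 g
Q: the mass is above 49 g
We have P → Q and P is true.
By modus ponens, Q must be true.

The mass is above 49 g


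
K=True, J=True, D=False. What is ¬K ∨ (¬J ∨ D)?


K = True, J = True, D = False
Expression: ¬K ∨ (¬J ∨ D)
Step 1: ¬J = NOT True = False
Step 2: ¬J ∨ D = False OR False = False
Step 3: ¬K = NOT True = False
Step 4: (False) ∨ (False) = False OR False = False

False
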